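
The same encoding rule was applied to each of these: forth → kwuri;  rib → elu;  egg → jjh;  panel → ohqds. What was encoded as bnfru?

The output letters match the input read backwards, each shifted +3: forth reversed is htrof. Read the word backwards and shift each letter +3.
Undoing it on bnfru: shift back: b−3=y, n−3=k, f−3=c, r−3=o, u−3=r → ykcor; then reverse → rocky.

rocky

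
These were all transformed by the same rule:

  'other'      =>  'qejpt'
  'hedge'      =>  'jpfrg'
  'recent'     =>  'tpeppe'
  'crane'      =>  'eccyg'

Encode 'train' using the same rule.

vcctp

Shifts by position in other: pos 0: o→q (+2), pos 1: t→e (+11), pos 2: h→j (+2), pos 3: e→p (+11) — repeating every 2. It's a Vigenère-style cipher with numeric key [2,11]: position i shifts by key[i mod 2].
For train: t+2=v, r+11=c, a+2=c, i+11=t, n+2=p.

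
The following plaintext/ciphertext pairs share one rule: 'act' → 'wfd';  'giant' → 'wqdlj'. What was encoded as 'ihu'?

The output letters match the input read backwards, each shifted +3: act reversed is tca. The word is reversed, then every letter is shifted forward by 3.
Reversing it on ihu: shift back: i−3=f, h−3=e, u−3=r → fer; then reverse → ref.

ref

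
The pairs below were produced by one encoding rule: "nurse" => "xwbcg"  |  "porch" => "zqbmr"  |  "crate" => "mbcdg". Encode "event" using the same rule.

The rule splits by letter class: vowels +2, consonants +10.
Applying it to event: e(vowel)+2=g, v(cons)+10=f, e(vowel)+2=g, n(cons)+10=x, t(cons)+10=d.

gfgxd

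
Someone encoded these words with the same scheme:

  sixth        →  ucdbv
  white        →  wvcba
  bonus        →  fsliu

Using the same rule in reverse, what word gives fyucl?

basin

This is an affine cipher: with a=0,…,z=25, each position x becomes (7x+24) mod 26.
Decoding fyucl: f(5)→15·(5−24)≡1=b; y(24)→15·(24−24)≡0=a; u(20)→15·(20−24)≡18=s; c(2)→15·(2−24)≡8=i; l(11)→15·(11−24)≡13=n (all mod 26).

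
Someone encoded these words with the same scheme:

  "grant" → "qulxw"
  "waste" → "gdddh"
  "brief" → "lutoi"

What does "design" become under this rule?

A repeating key of period 3 is used — shifts +10, +3, +11 over and over.
On design: d+10=n, e+3=h, s+11=d, i+10=s, g+3=j, n+11=y.

nhdsjy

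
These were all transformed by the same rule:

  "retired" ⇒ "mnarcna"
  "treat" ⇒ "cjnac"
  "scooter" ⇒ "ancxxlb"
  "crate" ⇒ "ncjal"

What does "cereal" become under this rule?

The output letters match the input read backwards, each shifted +9: retired reversed is deriter. Read the word backwards and shift each letter +9.
Applying it to cereal: reverse → laerec; then shift: l+9=u, a+9=j, e+9=n, r+9=a, e+9=n, c+9=l.

ujnanl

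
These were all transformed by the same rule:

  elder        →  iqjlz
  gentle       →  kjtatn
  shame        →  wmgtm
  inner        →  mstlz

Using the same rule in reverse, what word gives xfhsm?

In elder: e→i is +4, l→q is +5, d→j is +6, e→l is +7 — the shift increases by 1 each position. Letter i (0-indexed) is shifted by i+4, so successive shifts are 4, 5, 6, ….
Undoing it on xfhsm: x−4=t, f−5=a, h−6=b, s−7=l, m−8=e.

table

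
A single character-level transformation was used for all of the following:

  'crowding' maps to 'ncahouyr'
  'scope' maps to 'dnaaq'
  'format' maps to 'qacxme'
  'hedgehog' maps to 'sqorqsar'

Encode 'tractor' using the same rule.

The shift depends on letter class: consonant c→n is +11, but vowel o→a is +12. Vowels shift forward by 12 and consonants shift forward by 11.
Applying it to tractor: t(cons)+11=e, r(cons)+11=c, a(vowel)+12=m, c(cons)+11=n, t(cons)+11=e, o(vowel)+12=a, r(cons)+11=c.

ecmneac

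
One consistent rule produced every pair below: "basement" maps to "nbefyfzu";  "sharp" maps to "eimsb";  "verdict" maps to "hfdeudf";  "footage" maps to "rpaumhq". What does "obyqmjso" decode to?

campaign

Shifts by position in basement: pos 0: b→n (+12), pos 1: a→b (+1), pos 2: s→e (+12), pos 3: e→f (+1) — repeating every 2. A repeating key of period 2 is used — shifts +12, +1 over and over.
Undoing it on obyqmjso: o−12=c, b−1=a, y−12=m, q−1=p, m−12=a, j−1=i, s−12=g, o−1=n.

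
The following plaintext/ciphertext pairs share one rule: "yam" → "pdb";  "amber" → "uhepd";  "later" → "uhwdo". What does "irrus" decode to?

proof

Read the word backwards and shift each letter +3.
Decoding irrus: shift back: i−3=f, r−3=o, r−3=o, u−3=r, s−3=p → foorp; then reverse → proof.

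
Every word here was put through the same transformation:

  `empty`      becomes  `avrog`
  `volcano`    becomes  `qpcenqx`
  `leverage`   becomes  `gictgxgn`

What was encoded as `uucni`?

glass

Read the word backwards and shift each letter +2.
Reversing it on uucni: shift back: u−2=s, u−2=s, c−2=a, n−2=l, i−2=g → ssalg; then reverse → glass.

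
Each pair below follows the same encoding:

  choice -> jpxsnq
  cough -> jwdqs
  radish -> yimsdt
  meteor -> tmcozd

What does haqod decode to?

ashes

In choice: c→j is +7, h→p is +8, o→x is +9, i→s is +10 — the shift increases by 1 each position. The shift increases by 1 at each position, starting from +7: 7, 8, 9, ….
Undoing it on haqod: h−7=a, a−8=s, q−9=h, o−10=e, d−11=s.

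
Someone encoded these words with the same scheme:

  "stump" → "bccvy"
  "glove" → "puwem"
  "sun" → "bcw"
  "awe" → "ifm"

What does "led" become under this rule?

umm

The shift depends on letter class: consonant s→b is +9, but vowel u→c is +8. Two shifts are in play — +8 for a/e/i/o/u, +9 for every other letter.
For led: l(cons)+9=u, e(vowel)+8=m, d(cons)+9=m.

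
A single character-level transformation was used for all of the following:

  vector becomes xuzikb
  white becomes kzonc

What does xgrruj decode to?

The output letters match the input read backwards, each shifted +6: vector reversed is rotcev. The word is reversed, then every letter is shifted forward by 6.
Decoding xgrruj: shift back: x−6=r, g−6=a, r−6=l, r−6=l, u−6=o, j−6=d → rallod; then reverse → dollar.

dollar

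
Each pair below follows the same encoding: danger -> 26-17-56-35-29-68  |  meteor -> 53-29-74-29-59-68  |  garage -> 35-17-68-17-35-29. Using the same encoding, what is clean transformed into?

d(#4)→26 and a(#1)→17: differences scale by 3, so n = 3·pos + 14. The formula is n = 3×(alphabet index, a=1) + 14.
Applying it to clean: c=3→23, l=12→50, e=5→29, a=1→17, n=14→56.

23-50-29-17-56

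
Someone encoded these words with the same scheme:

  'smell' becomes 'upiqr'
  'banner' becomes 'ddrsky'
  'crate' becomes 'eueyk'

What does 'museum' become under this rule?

oxwjat

Letter i (0-indexed) is shifted by i+2, so successive shifts are 2, 3, 4, ….
Applying it to museum: m+2=o, u+3=x, s+4=w, e+5=j, u+6=a, m+7=t.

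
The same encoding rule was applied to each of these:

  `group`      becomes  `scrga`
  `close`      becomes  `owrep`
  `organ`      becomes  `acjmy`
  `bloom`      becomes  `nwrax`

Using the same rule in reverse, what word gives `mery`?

atom

Shifts by position in group: pos 0: g→s (+12), pos 1: r→c (+11), pos 2: o→r (+3), pos 3: u→g (+12), pos 4: p→a (+11) — repeating every 3. A repeating key of period 3 is used — shifts +12, +11, +3 over and over.
Undoing it on mery: m−12=a, e−11=t, r−3=o, y−12=m.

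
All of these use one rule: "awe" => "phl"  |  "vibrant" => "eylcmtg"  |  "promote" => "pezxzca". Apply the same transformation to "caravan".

ylglcln

The output letters match the input read backwards, each shifted +11: awe reversed is ewa. Two steps: reverse the string, then apply a Caesar shift of +11.
On caravan: reverse → navarac; then shift: n+11=y, a+11=l, v+11=g, a+11=l, r+11=c, a+11=l, c+11=n.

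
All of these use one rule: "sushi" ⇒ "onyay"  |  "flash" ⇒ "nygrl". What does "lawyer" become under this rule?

xkecgr

The output letters match the input read backwards, each shifted +6: sushi reversed is ihsus. The word is reversed, then every letter is shifted forward by 6.
On lawyer: reverse → reywal; then shift: r+6=x, e+6=k, y+6=e, w+6=c, a+6=g, l+6=r.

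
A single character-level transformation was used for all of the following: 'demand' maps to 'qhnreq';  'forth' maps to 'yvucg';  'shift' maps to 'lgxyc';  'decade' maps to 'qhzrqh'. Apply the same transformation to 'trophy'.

d(3)→q(16) and e(4)→h(7) fit y≡17x+17 (mod 26); the inverse of 17 mod 26 is 23. Each letter's alphabet position (a=0..z=25) is mapped through 17·x+17 mod 26 — an affine cipher.
For trophy: t(19)→17·19+17≡2=c; r(17)→17·17+17≡20=u; o(14)→17·14+17≡21=v; p(15)→17·15+17≡12=m; h(7)→17·7+17≡6=g; y(24)→17·24+17≡9=j (all mod 26).

cuvmgj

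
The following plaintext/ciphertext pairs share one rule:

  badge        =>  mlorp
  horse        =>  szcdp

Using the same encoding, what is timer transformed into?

This is a Caesar cipher with shift 11.
Applying it to timer: t+11=e, i+11=t, m+11=x, e+11=p, r+11=c.

etxpc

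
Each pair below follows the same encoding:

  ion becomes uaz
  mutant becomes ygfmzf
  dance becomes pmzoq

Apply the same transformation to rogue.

dasgq

Compare letters: i→u is +12, o→a is +12, n→z is +12 — a constant shift. Each letter is shifted forward by 12 in the alphabet (a Caesar shift of +12).
For rogue: r+12=d, o+12=a, g+12=s, u+12=g, e+12=q.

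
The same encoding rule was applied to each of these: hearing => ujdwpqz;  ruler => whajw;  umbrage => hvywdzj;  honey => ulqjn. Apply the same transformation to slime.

h(7)→u(20) and e(4)→j(9) fit y≡21x+3 (mod 26); the inverse of 21 mod 26 is 5. Each letter's alphabet position (a=0..z=25) is mapped through 21·x+3 mod 26 — an affine cipher.
For slime: s(18)→21·18+3≡17=r; l(11)→21·11+3≡0=a; i(8)→21·8+3≡15=p; m(12)→21·12+3≡21=v; e(4)→21·4+3≡9=j (all mod 26).

rapvj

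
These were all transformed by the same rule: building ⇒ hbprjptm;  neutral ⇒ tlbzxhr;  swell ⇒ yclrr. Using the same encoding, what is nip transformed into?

tpv

The rule splits by letter class: vowels +7, consonants +6.
For nip: n(cons)+6=t, i(vowel)+7=p, p(cons)+6=v.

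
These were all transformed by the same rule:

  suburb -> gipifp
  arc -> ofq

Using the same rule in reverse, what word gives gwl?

Compare letters: s→g is +14, u→i is +14, b→p is +14 — a constant shift. Every letter moves 14 places later in the alphabet, wrapping around z→a.
Reversing it on gwl: g−14=s, w−14=i, l−14=x.

six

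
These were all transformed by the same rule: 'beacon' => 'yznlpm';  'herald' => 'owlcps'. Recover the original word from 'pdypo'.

dense

Two steps: reverse the string, then apply a Caesar shift of +11.
Decoding pdypo: shift back: p−11=e, d−11=s, y−11=n, p−11=e, o−11=d → esned; then reverse → dense.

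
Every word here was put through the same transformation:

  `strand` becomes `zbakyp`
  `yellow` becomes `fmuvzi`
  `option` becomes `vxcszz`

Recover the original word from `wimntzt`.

padding

In strand: s→z is +7, t→b is +8, r→a is +9, a→k is +10 — the shift increases by 1 each position. The shift increases by 1 at each position, starting from +7: 7, 8, 9, ….
Undoing it on wimntzt: w−7=p, i−8=a, m−9=d, n−10=d, t−11=i, z−12=n, t−13=g.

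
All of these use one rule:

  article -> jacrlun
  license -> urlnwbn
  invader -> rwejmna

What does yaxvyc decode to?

prompt

Every letter moves 9 places later in the alphabet, wrapping around z→a.
Reversing it on yaxvyc: y−9=p, a−9=r, x−9=o, v−9=m, y−9=p, c−9=t.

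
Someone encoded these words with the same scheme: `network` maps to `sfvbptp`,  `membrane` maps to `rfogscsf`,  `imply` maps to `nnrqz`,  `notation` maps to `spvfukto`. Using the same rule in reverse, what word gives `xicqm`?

Shifts by position in network: pos 0: n→s (+5), pos 1: e→f (+1), pos 2: t→v (+2), pos 3: w→b (+5), pos 4: o→p (+1), pos 5: r→t (+2) — repeating every 3. A repeating key of period 3 is used — shifts +5, +1, +2 over and over.
Reversing it on xicqm: x−5=s, i−1=h, c−2=a, q−5=l, m−1=l.

shall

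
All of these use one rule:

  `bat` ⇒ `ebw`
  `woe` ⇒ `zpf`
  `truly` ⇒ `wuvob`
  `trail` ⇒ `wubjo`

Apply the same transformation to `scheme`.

The shift depends on letter class: consonant b→e is +3, but vowel a→b is +1. The rule splits by letter class: vowels +1, consonants +3.
Applying it to scheme: s(cons)+3=v, c(cons)+3=f, h(cons)+3=k, e(vowel)+1=f, m(cons)+3=p, e(vowel)+1=f.

vfkfpf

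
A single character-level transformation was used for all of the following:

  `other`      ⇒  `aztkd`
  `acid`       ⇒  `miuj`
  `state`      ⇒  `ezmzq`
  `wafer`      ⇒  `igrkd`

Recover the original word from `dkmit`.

Shifts by position in other: pos 0: o→a (+12), pos 1: t→z (+6), pos 2: h→t (+12), pos 3: e→k (+6) — repeating every 2. A repeating key of period 2 is used — shifts +12, +6 over and over.
Undoing it on dkmit: d−12=r, k−6=e, m−12=a, i−6=c, t−12=h.

reach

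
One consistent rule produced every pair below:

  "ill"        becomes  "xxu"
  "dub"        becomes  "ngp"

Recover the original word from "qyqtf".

theme

The output letters match the input read backwards, each shifted +12: ill reversed is lli. Read the word backwards and shift each letter +12.
Undoing it on qyqtf: shift back: q−12=e, y−12=m, q−12=e, t−12=h, f−12=t → emeht; then reverse → theme.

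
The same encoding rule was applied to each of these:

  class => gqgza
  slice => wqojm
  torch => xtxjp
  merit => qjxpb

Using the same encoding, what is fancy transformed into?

In class: c→g is +4, l→q is +5, a→g is +6, s→z is +7 — the shift increases by 1 each position. Letter i (0-indexed) is shifted by i+4, so successive shifts are 4, 5, 6, ….
On fancy: f+4=j, a+5=f, n+6=t, c+7=j, y+8=g.

jftjg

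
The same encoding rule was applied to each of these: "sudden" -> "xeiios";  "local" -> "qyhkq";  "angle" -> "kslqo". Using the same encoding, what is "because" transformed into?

The rule splits by letter class: vowels +10, consonants +5.
For because: b(cons)+5=g, e(vowel)+10=o, c(cons)+5=h, a(vowel)+10=k, u(vowel)+10=e, s(cons)+5=x, e(vowel)+10=o.

gohkexo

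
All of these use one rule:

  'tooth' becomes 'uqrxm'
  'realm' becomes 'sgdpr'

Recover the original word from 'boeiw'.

amber

In tooth: t→u is +1, o→q is +2, o→r is +3, t→x is +4 — the shift increases by 1 each position. Each letter shifts forward by (position + 1), i.e. 1, 2, 3, … — the shift grows by one for each successive letter.
Reversing it on boeiw: b−1=a, o−2=m, e−3=b, i−4=e, w−5=r.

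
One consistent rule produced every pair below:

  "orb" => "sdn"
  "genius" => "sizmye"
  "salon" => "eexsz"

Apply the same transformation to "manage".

The shift depends on letter class: consonant r→d is +12, but vowel o→s is +4. Two shifts are in play — +4 for a/e/i/o/u, +12 for every other letter.
Applying it to manage: m(cons)+12=y, a(vowel)+4=e, n(cons)+12=z, a(vowel)+4=e, g(cons)+12=s, e(vowel)+4=i.

yezesi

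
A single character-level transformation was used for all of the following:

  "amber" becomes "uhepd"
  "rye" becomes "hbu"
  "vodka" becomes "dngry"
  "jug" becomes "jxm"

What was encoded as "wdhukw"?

The output letters match the input read backwards, each shifted +3: amber reversed is rebma. Read the word backwards and shift each letter +3.
Reversing it on wdhukw: shift back: w−3=t, d−3=a, h−3=e, u−3=r, k−3=h, w−3=t → taerht; then reverse → threat.

threat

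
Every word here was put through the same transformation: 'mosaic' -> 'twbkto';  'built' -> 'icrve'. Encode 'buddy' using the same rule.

In mosaic: m→t is +7, o→w is +8, s→b is +9, a→k is +10 — the shift increases by 1 each position. Each letter shifts forward by (position + 7), i.e. 7, 8, 9, … — the shift grows by one for each successive letter.
For buddy: b+7=i, u+8=c, d+9=m, d+10=n, y+11=j.

icmnj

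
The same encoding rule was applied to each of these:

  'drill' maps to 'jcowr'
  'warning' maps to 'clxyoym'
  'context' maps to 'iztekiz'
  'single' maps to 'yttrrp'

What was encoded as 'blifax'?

The shifts repeat in a cycle of length 2: positions 0,1,… shift by +6, +11, then the pattern repeats.
Reversing it on blifax: b−6=v, l−11=a, i−6=c, f−11=u, a−6=u, x−11=m.

vacuum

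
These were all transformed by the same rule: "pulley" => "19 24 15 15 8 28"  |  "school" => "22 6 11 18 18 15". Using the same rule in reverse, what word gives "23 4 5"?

tab

p is letter #16 and maps to 19: an offset of 3. Letters become their 1-based position plus 3 (so a→4, b→5, …).
Decoding 23 4 5: 23→(23−3)÷1=20=t, 4→(4−3)÷1=1=a, 5→(5−3)÷1=2=b.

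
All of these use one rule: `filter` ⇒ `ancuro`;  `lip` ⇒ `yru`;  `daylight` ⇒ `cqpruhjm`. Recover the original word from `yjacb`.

The output letters match the input read backwards, each shifted +9: filter reversed is retlif. Two steps: reverse the string, then apply a Caesar shift of +9.
Decoding yjacb: shift back: y−9=p, j−9=a, a−9=r, c−9=t, b−9=s → parts; then reverse → strap.

strap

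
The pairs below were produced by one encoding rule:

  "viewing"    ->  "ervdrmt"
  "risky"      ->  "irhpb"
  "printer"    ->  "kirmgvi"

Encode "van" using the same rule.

Each letter is replaced by its mirror in the alphabet: a↔z, b↔y, c↔x, and so on (the Atbash cipher).
For van: v↔e, a↔z, n↔m.

ezm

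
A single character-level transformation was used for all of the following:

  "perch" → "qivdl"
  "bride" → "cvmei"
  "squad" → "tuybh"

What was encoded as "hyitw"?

guess

It's a Vigenère-style cipher with numeric key [1,4,4]: position i shifts by key[i mod 3].
Decoding hyitw: h−1=g, y−4=u, i−4=e, t−1=s, w−4=s.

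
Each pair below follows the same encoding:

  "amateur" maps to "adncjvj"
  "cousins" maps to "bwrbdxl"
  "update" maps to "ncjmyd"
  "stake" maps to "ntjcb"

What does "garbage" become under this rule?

The word is reversed, then every letter is shifted forward by 9.
Applying it to garbage: reverse → egabrag; then shift: e+9=n, g+9=p, a+9=j, b+9=k, r+9=a, a+9=j, g+9=p.

npjkajp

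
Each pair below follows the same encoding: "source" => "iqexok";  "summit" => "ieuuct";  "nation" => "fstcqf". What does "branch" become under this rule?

Each letter's alphabet position (a=0..z=25) is mapped through 11·x+18 mod 26 — an affine cipher.
Applying it to branch: b(1)→11·1+18≡3=d; r(17)→11·17+18≡23=x; a(0)→11·0+18≡18=s; n(13)→11·13+18≡5=f; c(2)→11·2+18≡14=o; h(7)→11·7+18≡17=r (all mod 26).

dxsfor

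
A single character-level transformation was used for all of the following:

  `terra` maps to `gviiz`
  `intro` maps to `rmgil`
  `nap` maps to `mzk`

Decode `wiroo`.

Each pair mirrors across the alphabet (t↔g, e↔v, r↔i): positions sum to 25. Each letter is replaced by its mirror in the alphabet: a↔z, b↔y, c↔x, and so on (the Atbash cipher).
Decoding wiroo: w↔d, i↔r, r↔i, o↔l, o↔l.

drill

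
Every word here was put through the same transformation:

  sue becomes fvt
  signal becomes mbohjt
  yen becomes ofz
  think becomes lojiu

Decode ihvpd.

The output letters match the input read backwards, each shifted +1: sue reversed is eus. Read the word backwards and shift each letter +1.
Decoding ihvpd: shift back: i−1=h, h−1=g, v−1=u, p−1=o, d−1=c → hguoc; then reverse → cough.

cough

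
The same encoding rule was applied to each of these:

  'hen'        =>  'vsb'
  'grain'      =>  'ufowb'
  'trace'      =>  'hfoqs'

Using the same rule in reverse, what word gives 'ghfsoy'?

streak

Compare letters: h→v is +14, e→s is +14, n→b is +14 — a constant shift. It's a constant shift of +14 (ROT14).
Decoding ghfsoy: g−14=s, h−14=t, f−14=r, s−14=e, o−14=a, y−14=k.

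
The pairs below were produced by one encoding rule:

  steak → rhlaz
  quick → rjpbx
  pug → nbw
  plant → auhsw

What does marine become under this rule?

lupyht

The output letters match the input read backwards, each shifted +7: steak reversed is kaets. The word is reversed, then every letter is shifted forward by 7.
For marine: reverse → eniram; then shift: e+7=l, n+7=u, i+7=p, r+7=y, a+7=h, m+7=t.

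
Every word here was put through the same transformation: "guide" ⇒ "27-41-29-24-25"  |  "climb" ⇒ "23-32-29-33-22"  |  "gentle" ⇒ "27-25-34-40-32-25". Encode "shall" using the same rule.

g is letter #7 and maps to 27: an offset of 20. Letters become their 1-based position plus 20 (so a→21, b→22, …).
On shall: s=19→39, h=8→28, a=1→21, l=12→32, l=12→32.

39-28-21-32-32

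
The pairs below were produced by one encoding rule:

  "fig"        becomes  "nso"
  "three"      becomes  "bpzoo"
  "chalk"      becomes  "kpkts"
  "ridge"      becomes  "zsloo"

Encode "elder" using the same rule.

The shift depends on letter class: consonant f→n is +8, but vowel i→s is +10. Vowels shift forward by 10 and consonants shift forward by 8.
For elder: e(vowel)+10=o, l(cons)+8=t, d(cons)+8=l, e(vowel)+10=o, r(cons)+8=z.

otloz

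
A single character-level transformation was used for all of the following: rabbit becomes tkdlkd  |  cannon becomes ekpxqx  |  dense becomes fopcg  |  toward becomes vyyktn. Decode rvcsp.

It's a Vigenère-style cipher with numeric key [2,10]: position i shifts by key[i mod 2].
Decoding rvcsp: r−2=p, v−10=l, c−2=a, s−10=i, p−2=n.

plain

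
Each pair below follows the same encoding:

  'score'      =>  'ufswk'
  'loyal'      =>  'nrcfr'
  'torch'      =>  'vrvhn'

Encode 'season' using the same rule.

In score: s→u is +2, c→f is +3, o→s is +4, r→w is +5 — the shift increases by 1 each position. The shift increases by 1 at each position, starting from +2: 2, 3, 4, ….
On season: s+2=u, e+3=h, a+4=e, s+5=x, o+6=u, n+7=u.

uhexuu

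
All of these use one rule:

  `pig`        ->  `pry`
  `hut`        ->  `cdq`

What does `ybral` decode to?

The output letters match the input read backwards, each shifted +9: pig reversed is gip. Read the word backwards and shift each letter +9.
Decoding ybral: shift back: y−9=p, b−9=s, r−9=i, a−9=r, l−9=c → psirc; then reverse → crisp.

crisp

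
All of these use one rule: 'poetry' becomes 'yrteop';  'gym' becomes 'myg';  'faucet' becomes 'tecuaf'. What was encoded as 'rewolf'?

The output letters match the input read backwards: poetry reversed is yrteop. It's just the letters in reverse order.
Decoding rewolf: then reverse → flower.

flower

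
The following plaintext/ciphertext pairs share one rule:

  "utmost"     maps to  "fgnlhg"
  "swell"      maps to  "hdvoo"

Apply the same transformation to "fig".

urt

Letters are reflected about the middle of the alphabet (position → 25−position): Atbash.
For fig: f↔u, i↔r, g↔t.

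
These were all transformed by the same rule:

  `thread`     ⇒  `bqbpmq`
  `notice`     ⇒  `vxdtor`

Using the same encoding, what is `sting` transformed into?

In thread: t→b is +8, h→q is +9, r→b is +10, e→p is +11 — the shift increases by 1 each position. Letter i (0-indexed) is shifted by i+8, so successive shifts are 8, 9, 10, ….
Applying it to sting: s+8=a, t+9=c, i+10=s, n+11=y, g+12=s.

acsys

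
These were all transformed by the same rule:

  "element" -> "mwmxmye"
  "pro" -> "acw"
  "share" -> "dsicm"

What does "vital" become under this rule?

gqeiw

The shift depends on letter class: consonant l→w is +11, but vowel e→m is +8. Vowels shift forward by 8 and consonants shift forward by 11.
For vital: v(cons)+11=g, i(vowel)+8=q, t(cons)+11=e, a(vowel)+8=i, l(cons)+11=w.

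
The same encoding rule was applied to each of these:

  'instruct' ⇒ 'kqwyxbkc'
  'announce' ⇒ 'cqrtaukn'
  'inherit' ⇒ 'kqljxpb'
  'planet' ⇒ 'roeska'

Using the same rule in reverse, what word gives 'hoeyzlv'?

In instruct: i→k is +2, n→q is +3, s→w is +4, t→y is +5 — the shift increases by 1 each position. Each letter shifts forward by (position + 2), i.e. 2, 3, 4, … — the shift grows by one for each successive letter.
Reversing it on hoeyzlv: h−2=f, o−3=l, e−4=a, y−5=t, z−6=t, l−7=e, v−8=n.

flatten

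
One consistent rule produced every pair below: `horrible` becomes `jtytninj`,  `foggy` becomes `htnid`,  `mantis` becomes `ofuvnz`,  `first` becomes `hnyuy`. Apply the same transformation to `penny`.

It's a Vigenère-style cipher with numeric key [2,5,7]: position i shifts by key[i mod 3].
For penny: p+2=r, e+5=j, n+7=u, n+2=p, y+5=d.

rjupd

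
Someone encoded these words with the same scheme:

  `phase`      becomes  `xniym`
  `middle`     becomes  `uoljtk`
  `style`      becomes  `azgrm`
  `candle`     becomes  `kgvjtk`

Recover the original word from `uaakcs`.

museum

Shifts by position in phase: pos 0: p→x (+8), pos 1: h→n (+6), pos 2: a→i (+8), pos 3: s→y (+6) — repeating every 2. A repeating key of period 2 is used — shifts +8, +6 over and over.
Decoding uaakcs: u−8=m, a−6=u, a−8=s, k−6=e, c−8=u, s−6=m.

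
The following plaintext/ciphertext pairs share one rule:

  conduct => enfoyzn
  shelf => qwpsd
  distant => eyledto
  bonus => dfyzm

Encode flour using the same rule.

The output letters match the input read backwards, each shifted +11: conduct reversed is tcudnoc. Read the word backwards and shift each letter +11.
On flour: reverse → ruolf; then shift: r+11=c, u+11=f, o+11=z, l+11=w, f+11=q.

cfzwq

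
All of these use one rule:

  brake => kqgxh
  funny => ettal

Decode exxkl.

The output letters match the input read backwards, each shifted +6: brake reversed is ekarb. Two steps: reverse the string, then apply a Caesar shift of +6.
Undoing it on exxkl: shift back: e−6=y, x−6=r, x−6=r, k−6=e, l−6=f → yrref; then reverse → ferry.

ferry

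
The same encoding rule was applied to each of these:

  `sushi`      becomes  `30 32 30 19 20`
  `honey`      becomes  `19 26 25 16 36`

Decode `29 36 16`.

s is letter #19 and maps to 30: an offset of 11. Each letter is replaced by its alphabet position (a=1..z=26) + 11.
Reversing it on 29 36 16: 29→(29−11)÷1=18=r, 36→(36−11)÷1=25=y, 16→(16−11)÷1=5=e.

rye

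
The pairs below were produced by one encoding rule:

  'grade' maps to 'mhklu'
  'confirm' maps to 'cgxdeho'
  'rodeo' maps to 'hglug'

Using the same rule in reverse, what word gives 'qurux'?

g(6)→m(12) and r(17)→h(7) fit y≡9x+10 (mod 26); the inverse of 9 mod 26 is 3. Each letter's alphabet position (a=0..z=25) is mapped through 9·x+10 mod 26 — an affine cipher.
Decoding qurux: q(16)→3·(16−10)≡18=s; u(20)→3·(20−10)≡4=e; r(17)→3·(17−10)≡21=v; u(20)→3·(20−10)≡4=e; x(23)→3·(23−10)≡13=n (all mod 26).

seven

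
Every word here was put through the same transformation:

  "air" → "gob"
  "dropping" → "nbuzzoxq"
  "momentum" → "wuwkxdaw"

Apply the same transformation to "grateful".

The shift depends on letter class: consonant r→b is +10, but vowel a→g is +6. Vowels shift forward by 6 and consonants shift forward by 10.
Applying it to grateful: g(cons)+10=q, r(cons)+10=b, a(vowel)+6=g, t(cons)+10=d, e(vowel)+6=k, f(cons)+10=p, u(vowel)+6=a, l(cons)+10=v.

qbgdkpav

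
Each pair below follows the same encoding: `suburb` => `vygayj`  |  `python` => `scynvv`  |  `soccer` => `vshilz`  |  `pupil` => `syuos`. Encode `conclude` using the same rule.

fssiscmo

The shift increases by 1 at each position, starting from +3: 3, 4, 5, ….
On conclude: c+3=f, o+4=s, n+5=s, c+6=i, l+7=s, u+8=c, d+9=m, e+10=o.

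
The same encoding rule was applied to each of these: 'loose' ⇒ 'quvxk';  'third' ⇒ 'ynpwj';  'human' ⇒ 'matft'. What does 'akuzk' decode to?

Shifts by position in loose: pos 0: l→q (+5), pos 1: o→u (+6), pos 2: o→v (+7), pos 3: s→x (+5), pos 4: e→k (+6) — repeating every 3. It's a Vigenère-style cipher with numeric key [5,6,7]: position i shifts by key[i mod 3].
Undoing it on akuzk: a−5=v, k−6=e, u−7=n, z−5=u, k−6=e.

venue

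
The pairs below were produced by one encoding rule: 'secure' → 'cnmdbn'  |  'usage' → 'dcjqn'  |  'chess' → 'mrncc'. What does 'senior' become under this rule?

The shift depends on letter class: consonant s→c is +10, but vowel e→n is +9. Vowels shift forward by 9 and consonants shift forward by 10.
On senior: s(cons)+10=c, e(vowel)+9=n, n(cons)+10=x, i(vowel)+9=r, o(vowel)+9=x, r(cons)+10=b.

cnxrxb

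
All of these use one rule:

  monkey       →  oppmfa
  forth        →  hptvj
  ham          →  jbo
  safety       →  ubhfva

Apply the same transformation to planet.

rnbpfv

The rule splits by letter class: vowels +1, consonants +2.
Applying it to planet: p(cons)+2=r, l(cons)+2=n, a(vowel)+1=b, n(cons)+2=p, e(vowel)+1=f, t(cons)+2=v.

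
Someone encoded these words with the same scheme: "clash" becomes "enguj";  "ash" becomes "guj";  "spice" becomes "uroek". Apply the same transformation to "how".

The shift depends on letter class: consonant c→e is +2, but vowel a→g is +6. Two shifts are in play — +6 for a/e/i/o/u, +2 for every other letter.
For how: h(cons)+2=j, o(vowel)+6=u, w(cons)+2=y.

juy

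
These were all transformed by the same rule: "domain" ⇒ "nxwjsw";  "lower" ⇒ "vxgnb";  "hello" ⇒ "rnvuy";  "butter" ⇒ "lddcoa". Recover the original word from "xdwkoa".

number

Shifts by position in domain: pos 0: d→n (+10), pos 1: o→x (+9), pos 2: m→w (+10), pos 3: a→j (+9) — repeating every 2. The shifts repeat in a cycle of length 2: positions 0,1,… shift by +10, +9, then the pattern repeats.
Reversing it on xdwkoa: x−10=n, d−9=u, w−10=m, k−9=b, o−10=e, a−9=r.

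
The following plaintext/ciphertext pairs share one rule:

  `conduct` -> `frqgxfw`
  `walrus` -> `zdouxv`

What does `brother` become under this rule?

eurwkhu

Each letter is shifted forward by 3 in the alphabet (a Caesar shift of +3).
For brother: b+3=e, r+3=u, o+3=r, t+3=w, h+3=k, e+3=h, r+3=u.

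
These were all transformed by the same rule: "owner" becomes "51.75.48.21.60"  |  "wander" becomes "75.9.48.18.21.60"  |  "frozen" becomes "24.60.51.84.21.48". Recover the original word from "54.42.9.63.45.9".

o(#15)→51 and w(#23)→75: differences scale by 3, so n = 3·pos + 6. Each letter becomes 3×(its alphabet position, a=1..z=26) + 6.
Decoding 54.42.9.63.45.9: 54→(54−6)÷3=16=p, 42→(42−6)÷3=12=l, 9→(9−6)÷3=1=a, 63→(63−6)÷3=19=s, 45→(45−6)÷3=13=m, 9→(9−6)÷3=1=a.

plasma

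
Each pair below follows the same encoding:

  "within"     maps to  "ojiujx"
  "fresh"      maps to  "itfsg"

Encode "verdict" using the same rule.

udjesfw

The output letters match the input read backwards, each shifted +1: within reversed is nihtiw. Read the word backwards and shift each letter +1.
For verdict: reverse → tcidrev; then shift: t+1=u, c+1=d, i+1=j, d+1=e, r+1=s, e+1=f, v+1=w.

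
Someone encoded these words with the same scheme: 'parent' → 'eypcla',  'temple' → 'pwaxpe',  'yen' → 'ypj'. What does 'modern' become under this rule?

ycpozx

Read the word backwards and shift each letter +11.
For modern: reverse → nredom; then shift: n+11=y, r+11=c, e+11=p, d+11=o, o+11=z, m+11=x.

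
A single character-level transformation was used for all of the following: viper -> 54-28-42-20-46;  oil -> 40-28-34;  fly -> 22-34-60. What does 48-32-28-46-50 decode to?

skirt

v(#22)→54 and i(#9)→28: differences scale by 2, so n = 2·pos + 10. With a=1..z=26, the number is 2·pos + 10.
Decoding 48-32-28-46-50: 48→(48−10)÷2=19=s, 32→(32−10)÷2=11=k, 28→(28−10)÷2=9=i, 46→(46−10)÷2=18=r, 50→(50−10)÷2=20=t.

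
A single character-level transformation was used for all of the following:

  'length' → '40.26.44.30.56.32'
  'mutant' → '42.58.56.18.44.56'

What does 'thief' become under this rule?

l(#12)→40 and e(#5)→26: differences scale by 2, so n = 2·pos + 16. Each letter becomes 2×(its alphabet position, a=1..z=26) + 16.
Applying it to thief: t=20→56, h=8→32, i=9→34, e=5→26, f=6→28.

56.32.34.26.28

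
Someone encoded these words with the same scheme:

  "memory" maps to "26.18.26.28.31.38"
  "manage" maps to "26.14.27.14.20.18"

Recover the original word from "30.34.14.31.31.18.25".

quarrel

m is letter #13 and maps to 26: an offset of 13. Letters become their 1-based position plus 13 (so a→14, b→15, …).
Undoing it on 30.34.14.31.31.18.25: 30→(30−13)÷1=17=q, 34→(34−13)÷1=21=u, 14→(14−13)÷1=1=a, 31→(31−13)÷1=18=r, 31→(31−13)÷1=18=r, 18→(18−13)÷1=5=e, 25→(25−13)÷1=12=l.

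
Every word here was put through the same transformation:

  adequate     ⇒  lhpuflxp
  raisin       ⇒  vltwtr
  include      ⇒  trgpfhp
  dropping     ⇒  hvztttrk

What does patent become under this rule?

tlxprx

The shift depends on letter class: consonant d→h is +4, but vowel a→l is +11. Vowels shift forward by 11 and consonants shift forward by 4.
On patent: p(cons)+4=t, a(vowel)+11=l, t(cons)+4=x, e(vowel)+11=p, n(cons)+4=r, t(cons)+4=x.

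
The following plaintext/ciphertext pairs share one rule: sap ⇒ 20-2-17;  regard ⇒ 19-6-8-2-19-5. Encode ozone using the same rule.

16-27-16-15-6

s is letter #19 and maps to 20: an offset of 1. The number is (letter's place in the alphabet, a=1) + 1.
For ozone: o=15→16, z=26→27, o=15→16, n=14→15, e=5→6.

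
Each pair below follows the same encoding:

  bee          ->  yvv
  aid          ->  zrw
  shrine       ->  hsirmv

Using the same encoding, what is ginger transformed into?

trmtvi

Letters are reflected about the middle of the alphabet (position → 25−position): Atbash.
On ginger: g↔t, i↔r, n↔m, g↔t, e↔v, r↔i.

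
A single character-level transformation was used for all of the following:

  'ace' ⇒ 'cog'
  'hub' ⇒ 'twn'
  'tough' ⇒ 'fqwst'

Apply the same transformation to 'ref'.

The shift depends on letter class: consonant c→o is +12, but vowel a→c is +2. Two shifts are in play — +2 for a/e/i/o/u, +12 for every other letter.
For ref: r(cons)+12=d, e(vowel)+2=g, f(cons)+12=r.

dgr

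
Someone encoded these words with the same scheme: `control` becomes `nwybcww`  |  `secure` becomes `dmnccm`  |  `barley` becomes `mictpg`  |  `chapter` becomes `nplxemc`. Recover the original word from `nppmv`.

cheek

Shifts by position in control: pos 0: c→n (+11), pos 1: o→w (+8), pos 2: n→y (+11), pos 3: t→b (+8) — repeating every 2. A repeating key of period 2 is used — shifts +11, +8 over and over.
Decoding nppmv: n−11=c, p−8=h, p−11=e, m−8=e, v−11=k.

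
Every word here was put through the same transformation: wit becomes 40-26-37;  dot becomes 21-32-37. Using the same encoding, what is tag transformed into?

37-18-24

w is letter #23 and maps to 40: an offset of 17. The number is (letter's place in the alphabet, a=1) + 17.
On tag: t=20→37, a=1→18, g=7→24.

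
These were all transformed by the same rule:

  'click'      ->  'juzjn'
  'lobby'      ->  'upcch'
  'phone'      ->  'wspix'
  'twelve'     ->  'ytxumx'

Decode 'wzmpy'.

c(2)→j(9) and l(11)→u(20) fit y≡7x+21 (mod 26); the inverse of 7 mod 26 is 15. This is an affine cipher: with a=0,…,z=25, each position x becomes (7x+21) mod 26.
Undoing it on wzmpy: w(22)→15·(22−21)≡15=p; z(25)→15·(25−21)≡8=i; m(12)→15·(12−21)≡21=v; p(15)→15·(15−21)≡14=o; y(24)→15·(24−21)≡19=t (all mod 26).

pivot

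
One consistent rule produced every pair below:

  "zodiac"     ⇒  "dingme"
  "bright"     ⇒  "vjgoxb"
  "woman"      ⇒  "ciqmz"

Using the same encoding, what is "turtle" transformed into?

bkjbhw

z(25)→d(3) and o(14)→i(8) fit y≡9x+12 (mod 26); the inverse of 9 mod 26 is 3. Treating letters as 0–25, the rule is x ↦ 9x + 12 (mod 26).
For turtle: t(19)→9·19+12≡1=b; u(20)→9·20+12≡10=k; r(17)→9·17+12≡9=j; t(19)→9·19+12≡1=b; l(11)→9·11+12≡7=h; e(4)→9·4+12≡22=w (all mod 26).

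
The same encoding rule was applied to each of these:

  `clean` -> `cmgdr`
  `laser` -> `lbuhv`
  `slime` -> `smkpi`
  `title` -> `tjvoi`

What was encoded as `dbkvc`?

daisy

In clean: c→c is +0, l→m is +1, e→g is +2, a→d is +3 — the shift increases by 1 each position. Each letter shifts forward by its position index (0, 1, 2, …) — the shift grows by one for each successive letter.
Decoding dbkvc: d−0=d, b−1=a, k−2=i, v−3=s, c−4=y.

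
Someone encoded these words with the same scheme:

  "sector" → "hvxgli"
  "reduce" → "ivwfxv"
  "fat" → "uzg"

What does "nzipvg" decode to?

Each pair mirrors across the alphabet (s↔h, e↔v, c↔x): positions sum to 25. This is the alphabet-reversal cipher (Atbash): a becomes z, b becomes y, etc.
Undoing it on nzipvg: n↔m, z↔a, i↔r, p↔k, v↔e, g↔t.

market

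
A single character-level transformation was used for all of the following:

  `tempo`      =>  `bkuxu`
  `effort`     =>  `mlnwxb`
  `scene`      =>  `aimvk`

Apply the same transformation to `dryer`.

Shifts by position in tempo: pos 0: t→b (+8), pos 1: e→k (+6), pos 2: m→u (+8), pos 3: p→x (+8), pos 4: o→u (+6) — repeating every 3. A repeating key of period 3 is used — shifts +8, +6, +8 over and over.
Applying it to dryer: d+8=l, r+6=x, y+8=g, e+8=m, r+6=x.

lxgmx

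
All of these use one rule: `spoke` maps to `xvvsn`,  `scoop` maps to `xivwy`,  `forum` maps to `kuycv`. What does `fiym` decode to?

acre

In spoke: s→x is +5, p→v is +6, o→v is +7, k→s is +8 — the shift increases by 1 each position. The shift increases by 1 at each position, starting from +5: 5, 6, 7, ….
Undoing it on fiym: f−5=a, i−6=c, y−7=r, m−8=e.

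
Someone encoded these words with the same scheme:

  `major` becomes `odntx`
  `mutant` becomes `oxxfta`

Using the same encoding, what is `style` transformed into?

uwcqk

Each letter shifts forward by (position + 2), i.e. 2, 3, 4, … — the shift grows by one for each successive letter.
On style: s+2=u, t+3=w, y+4=c, l+5=q, e+6=k.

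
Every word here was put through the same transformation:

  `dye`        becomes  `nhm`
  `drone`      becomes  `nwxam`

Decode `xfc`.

two

The output letters match the input read backwards, each shifted +9: dye reversed is eyd. Read the word backwards and shift each letter +9.
Reversing it on xfc: shift back: x−9=o, f−9=w, c−9=t → owt; then reverse → two.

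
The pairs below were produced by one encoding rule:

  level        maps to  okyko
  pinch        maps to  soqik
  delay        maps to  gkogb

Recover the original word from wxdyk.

Shifts by position in level: pos 0: l→o (+3), pos 1: e→k (+6), pos 2: v→y (+3), pos 3: e→k (+6) — repeating every 2. It's a Vigenère-style cipher with numeric key [3,6]: position i shifts by key[i mod 2].
Decoding wxdyk: w−3=t, x−6=r, d−3=a, y−6=s, k−3=h.

trash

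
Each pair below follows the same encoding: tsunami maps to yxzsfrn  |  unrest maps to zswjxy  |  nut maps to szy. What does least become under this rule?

Every letter moves 5 places later in the alphabet, wrapping around z→a.
Applying it to least: l+5=q, e+5=j, a+5=f, s+5=x, t+5=y.

qjfxy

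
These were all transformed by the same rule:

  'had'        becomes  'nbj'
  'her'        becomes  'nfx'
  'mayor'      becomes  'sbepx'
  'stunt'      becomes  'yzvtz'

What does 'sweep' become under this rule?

The shift depends on letter class: consonant h→n is +6, but vowel a→b is +1. Vowels shift forward by 1 and consonants shift forward by 6.
Applying it to sweep: s(cons)+6=y, w(cons)+6=c, e(vowel)+1=f, e(vowel)+1=f, p(cons)+6=v.

ycffv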